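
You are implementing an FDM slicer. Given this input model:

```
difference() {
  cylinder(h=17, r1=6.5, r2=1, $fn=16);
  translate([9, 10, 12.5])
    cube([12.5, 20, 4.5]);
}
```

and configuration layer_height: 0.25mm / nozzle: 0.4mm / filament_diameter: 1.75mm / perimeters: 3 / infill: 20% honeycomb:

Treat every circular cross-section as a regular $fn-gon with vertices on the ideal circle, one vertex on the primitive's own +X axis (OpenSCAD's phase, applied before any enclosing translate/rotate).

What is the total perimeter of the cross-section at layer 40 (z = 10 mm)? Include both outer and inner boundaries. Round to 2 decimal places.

20.38 mm

At z = 10 mm: the cone: at t=0.588 of its height the radius interpolates to r₁+(r₂−r₁)t = 3.265, giving a regular 16-gon of that circumradius (perimeter = 2·16·3.265·sin(180°/16) = 20.38 mm); the cube at (9, 10) does not reach this height (z outside [12.5, 17]); Subtracting the remaining from the first: none of the subtracted shapes is present at this height, so the cone is unchanged — boundary = 20.38 mm. Overall, the cross-section is a single solid region. Total boundary length (outer) = 20.38 mm.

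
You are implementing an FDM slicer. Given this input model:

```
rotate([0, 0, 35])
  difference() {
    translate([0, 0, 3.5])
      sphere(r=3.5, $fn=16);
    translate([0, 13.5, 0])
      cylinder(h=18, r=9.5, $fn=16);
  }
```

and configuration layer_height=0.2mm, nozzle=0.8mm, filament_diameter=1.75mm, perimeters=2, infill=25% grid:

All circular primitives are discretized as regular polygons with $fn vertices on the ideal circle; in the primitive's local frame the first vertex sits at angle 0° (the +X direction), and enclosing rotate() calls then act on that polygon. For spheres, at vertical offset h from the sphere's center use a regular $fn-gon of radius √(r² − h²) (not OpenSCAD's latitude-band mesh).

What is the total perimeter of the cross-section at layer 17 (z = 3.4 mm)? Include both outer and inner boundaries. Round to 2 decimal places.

21.84 mm

At z = 3.4 mm: the r=3.5 sphere slices to a regular 16-gon of circumradius 3.499 (√(r²−h²) with h=0.1 from center) (perimeter = 2·16·3.499·sin(180°/16) = 21.84 mm); the r=9.5 cylinder at (0, 13.5) gives a regular 16-gon of circumradius 9.5 (constant along its height) (perimeter = 2·16·9.500·sin(180°/16) = 59.31 mm); After the difference (first − rest): starting from the r=3.5 sphere, the r=9.5 cylinder at (0, 13.5) misses the remaining region (no effect) — boundary = 21.84 mm; (whole slice rotated 35° about Z — lengths, areas and connectivity unchanged). Overall, the cross-section is a single solid region. Total boundary length (outer) = 21.84 mm.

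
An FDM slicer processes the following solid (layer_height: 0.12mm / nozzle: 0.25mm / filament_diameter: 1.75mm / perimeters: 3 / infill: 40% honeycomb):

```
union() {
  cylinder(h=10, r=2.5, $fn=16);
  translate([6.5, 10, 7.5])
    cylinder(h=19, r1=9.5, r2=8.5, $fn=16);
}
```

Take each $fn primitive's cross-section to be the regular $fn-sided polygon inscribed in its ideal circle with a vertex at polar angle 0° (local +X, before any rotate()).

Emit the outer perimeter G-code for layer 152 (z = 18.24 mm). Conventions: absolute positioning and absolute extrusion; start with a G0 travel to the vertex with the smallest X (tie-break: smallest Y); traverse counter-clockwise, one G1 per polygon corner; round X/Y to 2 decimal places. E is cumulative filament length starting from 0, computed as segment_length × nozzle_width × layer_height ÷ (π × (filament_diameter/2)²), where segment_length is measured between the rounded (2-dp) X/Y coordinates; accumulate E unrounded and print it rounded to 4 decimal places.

At z = 18.24 mm: the cylinder is absent (z outside [0, 10]); the cone at (6.5, 10) (r1=9.5→r2=8.5) has section circumradius 8.935 here — a regular 16-gon; Merging all regions: only the cone at (6.5, 10) is present, so the union is just that shape — 1 connected region. The outline is a single polygon with 16 vertices. Extrusion per mm of travel: 0.25 × 0.12 / (π × 0.875²) = 0.012473. Accumulating E over each segment gives final E = 0.6955.

G0 X-2.43 Y10.00 Z18.24
G1 X-1.75 Y6.58 E0.0435
G1 X0.18 Y3.68 E0.0869
G1 X3.08 Y1.75 E0.1304
G1 X6.50 Y1.07 E0.1739
G1 X9.92 Y1.75 E0.2174
G1 X12.82 Y3.68 E0.2608
G1 X14.75 Y6.58 E0.3043
G1 X15.43 Y10.00 E0.3478
G1 X14.75 Y13.42 E0.3912
G1 X12.82 Y16.32 E0.4347
G1 X9.92 Y18.25 E0.4781
G1 X6.50 Y18.93 E0.5216
G1 X3.08 Y18.25 E0.5651
G1 X0.18 Y16.32 E0.6086
G1 X-1.75 Y13.42 E0.6520
G1 X-2.43 Y10.00 E0.6955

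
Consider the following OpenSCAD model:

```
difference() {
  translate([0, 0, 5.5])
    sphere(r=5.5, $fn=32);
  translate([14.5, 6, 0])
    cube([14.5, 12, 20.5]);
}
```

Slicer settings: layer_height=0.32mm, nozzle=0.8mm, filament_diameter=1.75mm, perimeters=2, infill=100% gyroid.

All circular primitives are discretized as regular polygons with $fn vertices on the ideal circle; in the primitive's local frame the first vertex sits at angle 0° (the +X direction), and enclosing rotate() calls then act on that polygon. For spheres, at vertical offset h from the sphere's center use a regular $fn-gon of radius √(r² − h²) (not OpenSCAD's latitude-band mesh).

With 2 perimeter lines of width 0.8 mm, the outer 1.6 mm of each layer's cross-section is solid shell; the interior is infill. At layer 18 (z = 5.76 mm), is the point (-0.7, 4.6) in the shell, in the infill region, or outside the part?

At z = 5.76 mm: the sphere: section is a regular 32-gon, circumradius = √(r²−h²) = √(5.5²−0.26²) = 5.494; the cube at (14.5, 6) is present — its section is the full 14.5×12 rectangle; After the difference (first − rest): starting from the r=5.5 sphere, the 14.5×12 cube at (14.5, 6) misses the remaining region (no effect) — 1 connected region. Overall, the cross-section is a single solid region. The nearest boundary edge runs (-1.07, 5.39)→(0.00, 5.49); distance from the point to it = 0.82 mm. The point is inside the cross-section, 0.82 mm from the nearest boundary — within the 1.6 mm shell band (2 × 0.8).

shell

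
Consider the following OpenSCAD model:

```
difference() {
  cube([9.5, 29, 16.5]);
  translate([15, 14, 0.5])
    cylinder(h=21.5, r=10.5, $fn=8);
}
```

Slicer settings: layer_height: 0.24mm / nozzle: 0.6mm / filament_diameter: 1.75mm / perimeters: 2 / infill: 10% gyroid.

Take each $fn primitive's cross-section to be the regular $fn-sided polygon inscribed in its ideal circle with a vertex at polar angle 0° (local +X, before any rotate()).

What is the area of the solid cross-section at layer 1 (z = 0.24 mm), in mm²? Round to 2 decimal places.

275.50 mm²

At z = 0.24 mm: the cube (footprint 9.5×29) is included at this height (area 275.50 mm²); the cylinder at (15, 14) is not intersected at this z (z outside [0.5, 22]); Subtracting the remaining from the first: none of the subtracted shapes is present at this height, so the 9.5×29 cube is unchanged — area = 275.50 mm². Overall, the cross-section is a single solid region. Net area = 275.50 mm².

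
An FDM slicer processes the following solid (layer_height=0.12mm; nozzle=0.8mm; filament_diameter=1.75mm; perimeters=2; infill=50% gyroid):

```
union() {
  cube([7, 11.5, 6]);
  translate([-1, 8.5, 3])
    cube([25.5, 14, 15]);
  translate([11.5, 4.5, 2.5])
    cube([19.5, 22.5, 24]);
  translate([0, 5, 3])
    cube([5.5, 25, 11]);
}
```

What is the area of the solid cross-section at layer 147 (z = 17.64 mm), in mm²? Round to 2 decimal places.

At z = 17.64 mm: the cube is not intersected at this z (z outside [0, 6]); the 25.5×14 cube at (-1, 8.5) contributes its full rectangle (area 357.00 mm²); the cube at (11.5, 4.5) (footprint 19.5×22.5) is included at this height (area 438.75 mm²); the cube at (0, 5) does not reach this height (z outside [3, 14]); Taking the union: the regions partially overlap — summed areas 795.75 mm² minus the doubly-counted overlap 182.00 mm² gives 613.75 mm² — area = 613.75 mm². Overall, the cross-section is a single solid region. Net area = 613.75 mm².

613.75 mm²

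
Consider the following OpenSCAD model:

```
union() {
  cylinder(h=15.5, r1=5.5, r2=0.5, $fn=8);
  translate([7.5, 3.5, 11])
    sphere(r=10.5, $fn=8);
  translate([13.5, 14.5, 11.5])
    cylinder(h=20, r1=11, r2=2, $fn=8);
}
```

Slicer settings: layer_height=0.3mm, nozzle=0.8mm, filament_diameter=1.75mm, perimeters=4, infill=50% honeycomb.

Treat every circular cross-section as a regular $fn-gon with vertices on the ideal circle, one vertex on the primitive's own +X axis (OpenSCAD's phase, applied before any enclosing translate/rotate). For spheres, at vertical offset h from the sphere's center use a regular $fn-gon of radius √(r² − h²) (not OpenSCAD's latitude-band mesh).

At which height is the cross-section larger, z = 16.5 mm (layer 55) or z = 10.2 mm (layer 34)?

Layer 55 (z = 16.5): the cone does not reach this height (z outside [0, 15.5]); the r=10.5 sphere at (7.5, 3.5) contributes a regular 8-gon of circumradius √(10.5²−5.5²) = 8.944 (area = (8/2)·8.944²·sin(360°/8) = 226.27 mm²); the cone at (13.5, 14.5) (r1=11→r2=2) has section circumradius 8.750 here — a regular 8-gon (area = (8/2)·8.750²·sin(360°/8) = 216.55 mm²); Combining (union): the regions partially overlap — summed areas 442.83 mm² minus the doubly-counted overlap 33.00 mm² gives 409.83 mm² — area = 409.83 mm². So its area = 409.83 mm². Layer 34 (z = 10.2): the cone: at t=0.658 of its height the radius interpolates to r₁+(r₂−r₁)t = 2.210, giving a regular 8-gon of that circumradius (area = (8/2)·2.210²·sin(360°/8) = 13.81 mm²); the r=10.5 sphere at (7.5, 3.5) contributes a regular 8-gon of circumradius √(10.5²−0.8²) = 10.469 (area = (8/2)·10.469²·sin(360°/8) = 310.02 mm²); the cone at (13.5, 14.5) is not intersected at this z (z outside [11.5, 31.5]); Combining (union): the regions partially overlap — summed areas 323.83 mm² minus the doubly-counted overlap 12.33 mm² gives 311.51 mm² — area = 311.51 mm². So its area = 311.51 mm². Layer 55 is larger (409.83 vs 311.51 mm²).

layer 55 (z = 16.5 mm)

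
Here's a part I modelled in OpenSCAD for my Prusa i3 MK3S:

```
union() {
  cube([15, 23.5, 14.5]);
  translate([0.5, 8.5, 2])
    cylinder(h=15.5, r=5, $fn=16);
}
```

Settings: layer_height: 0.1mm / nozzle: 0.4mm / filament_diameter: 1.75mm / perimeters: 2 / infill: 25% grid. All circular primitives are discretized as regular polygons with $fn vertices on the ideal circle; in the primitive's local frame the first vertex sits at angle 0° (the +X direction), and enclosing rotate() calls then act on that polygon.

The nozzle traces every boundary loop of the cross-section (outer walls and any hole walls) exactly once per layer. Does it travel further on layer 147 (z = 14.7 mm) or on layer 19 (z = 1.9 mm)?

layer 19 (z = 1.9 mm)

Layer 147 (z = 14.7): the cube is absent (z outside [0, 14.5]); the r=5 cylinder at (0.5, 8.5) gives a regular 16-gon of circumradius 5 (constant along its height) (perimeter = 2·16·5.000·sin(180°/16) = 31.21 mm); Taking the union: only the r=5 cylinder at (0.5, 8.5) is present, so the union is just that shape — boundary = 31.21 mm. So its perimeter = 31.21 mm. Layer 19 (z = 1.9): the cube (footprint 15×23.5) is included at this height (perimeter 77.00 mm); the cylinder at (0.5, 8.5) is not intersected at this z (z outside [2, 17.5]); Taking the union: only the 15×23.5 cube is present, so the union is just that shape — boundary = 77.00 mm. So its perimeter = 77.00 mm. Layer 19 is larger (77.00 vs 31.21 mm).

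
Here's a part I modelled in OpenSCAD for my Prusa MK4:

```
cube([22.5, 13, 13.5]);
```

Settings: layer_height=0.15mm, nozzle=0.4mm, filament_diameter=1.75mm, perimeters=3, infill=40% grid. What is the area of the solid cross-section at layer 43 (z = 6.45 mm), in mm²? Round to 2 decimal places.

At z = 6.45 mm: the cube is present — its section is the full 22.5×13 rectangle (area 292.50 mm²). Overall, the cross-section is a single solid region. Net area = 292.50 mm².

292.50 mm²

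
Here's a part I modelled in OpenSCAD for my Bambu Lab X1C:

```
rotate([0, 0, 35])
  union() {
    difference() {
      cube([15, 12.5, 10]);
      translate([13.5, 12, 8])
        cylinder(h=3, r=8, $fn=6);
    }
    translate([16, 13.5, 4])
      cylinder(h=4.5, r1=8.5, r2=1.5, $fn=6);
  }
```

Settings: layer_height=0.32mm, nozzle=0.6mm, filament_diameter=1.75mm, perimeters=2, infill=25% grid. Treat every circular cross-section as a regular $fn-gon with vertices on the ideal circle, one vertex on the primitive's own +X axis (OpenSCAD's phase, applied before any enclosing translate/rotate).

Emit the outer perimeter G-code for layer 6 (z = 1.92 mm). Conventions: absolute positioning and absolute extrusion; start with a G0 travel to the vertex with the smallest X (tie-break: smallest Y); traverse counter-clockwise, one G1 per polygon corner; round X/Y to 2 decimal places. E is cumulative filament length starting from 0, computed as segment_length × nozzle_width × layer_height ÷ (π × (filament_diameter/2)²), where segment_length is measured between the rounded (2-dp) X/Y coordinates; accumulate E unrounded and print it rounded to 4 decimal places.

G0 X-7.17 Y10.24 Z1.92
G1 X0.00 Y0.00 E0.9979
G1 X12.29 Y8.60 E2.1952
G1 X5.12 Y18.84 E3.1931
G1 X-7.17 Y10.24 E4.3905

At z = 1.92 mm: the 15×12.5 cube contributes its full rectangle; the cylinder at (13.5, 12) does not reach this height (z outside [8, 11]); After the difference (first − rest): none of the subtracted shapes is present at this height, so the 15×12.5 cube is unchanged — 1 connected region; the cone at (16, 13.5) is not intersected at this z (z outside [4, 8.5]); Merging all regions: only the result so far is present, so the union is just that shape — 1 connected region; (whole slice rotated 35° about Z — lengths, areas and connectivity unchanged). The outline is a single polygon with 4 vertices. Extrusion per mm of travel: 0.6 × 0.32 / (π × 0.875²) = 0.079824. Accumulating E over each segment gives final E = 4.3905.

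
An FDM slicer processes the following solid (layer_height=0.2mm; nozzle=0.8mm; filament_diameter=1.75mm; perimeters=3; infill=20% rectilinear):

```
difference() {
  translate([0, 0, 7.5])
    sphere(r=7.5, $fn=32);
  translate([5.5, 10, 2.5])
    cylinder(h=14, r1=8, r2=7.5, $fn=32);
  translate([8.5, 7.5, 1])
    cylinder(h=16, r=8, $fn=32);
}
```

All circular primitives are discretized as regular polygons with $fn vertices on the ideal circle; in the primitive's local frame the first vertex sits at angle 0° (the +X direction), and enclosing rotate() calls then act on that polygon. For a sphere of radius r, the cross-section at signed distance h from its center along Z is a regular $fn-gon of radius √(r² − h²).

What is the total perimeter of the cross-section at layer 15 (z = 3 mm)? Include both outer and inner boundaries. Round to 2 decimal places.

At z = 3 mm: the sphere: section is a regular 32-gon, circumradius = √(r²−h²) = √(7.5²−4.5²) = 6.000 (perimeter = 2·32·6.000·sin(180°/32) = 37.64 mm); the cone at (5.5, 10) (r1=8→r2=7.5) has section circumradius 7.982 here — a regular 32-gon (perimeter = 2·32·7.982·sin(180°/32) = 50.07 mm); the cylinder at (8.5, 7.5): section is a regular 32-gon, circumradius r=8 (perimeter = 2·32·8.000·sin(180°/32) = 50.18 mm); After the difference (first − rest): starting from the r=7.5 sphere, the cone at (5.5, 10) partially overlaps it — only the 13.56 mm² overlap (of its 198.88 mm²) is removed, clipping the outline; the r=8 cylinder at (8.5, 7.5) partially overlaps it — only the 4.52 mm² overlap (of its 199.77 mm²) is removed, clipping the outline — boundary = 36.42 mm. Overall, the cross-section is a single solid region. Total boundary length (outer) = 36.42 mm.

36.42 mm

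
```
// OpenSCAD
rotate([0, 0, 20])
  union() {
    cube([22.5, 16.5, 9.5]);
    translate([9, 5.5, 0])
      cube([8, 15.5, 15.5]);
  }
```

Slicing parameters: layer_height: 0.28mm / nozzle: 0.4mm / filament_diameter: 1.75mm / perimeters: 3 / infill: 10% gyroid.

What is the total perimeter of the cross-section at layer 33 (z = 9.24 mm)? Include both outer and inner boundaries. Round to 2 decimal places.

87.00 mm

At z = 9.24 mm: the cube (footprint 22.5×16.5) is included at this height (perimeter 78.00 mm); the 8×15.5 cube at (9, 5.5) contributes its full rectangle (perimeter 47.00 mm); Combining (union): the regions partially overlap (shared area 88.00 mm²), so the edge portions inside another operand are dropped and the merged outline is re-measured after clipping — boundary = 87.00 mm; (rotated 20° about Z; rotation is an isometry so areas/perimeters/island counts are preserved). Overall, the cross-section is a single solid region. Total boundary length (outer) = 87.00 mm.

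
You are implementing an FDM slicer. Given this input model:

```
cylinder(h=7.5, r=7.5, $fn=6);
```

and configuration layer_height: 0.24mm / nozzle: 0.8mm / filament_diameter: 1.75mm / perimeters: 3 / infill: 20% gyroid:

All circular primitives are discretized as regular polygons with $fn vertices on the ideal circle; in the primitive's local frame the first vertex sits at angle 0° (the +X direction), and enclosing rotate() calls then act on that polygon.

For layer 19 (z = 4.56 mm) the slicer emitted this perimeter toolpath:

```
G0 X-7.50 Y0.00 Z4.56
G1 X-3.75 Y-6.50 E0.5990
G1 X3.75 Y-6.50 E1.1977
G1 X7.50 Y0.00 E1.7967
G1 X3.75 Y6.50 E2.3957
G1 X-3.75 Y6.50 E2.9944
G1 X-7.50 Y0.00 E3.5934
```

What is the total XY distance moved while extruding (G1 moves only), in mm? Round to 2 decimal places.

45.02 mm

Sum the Euclidean lengths of each G1 segment: total = 45.02 mm.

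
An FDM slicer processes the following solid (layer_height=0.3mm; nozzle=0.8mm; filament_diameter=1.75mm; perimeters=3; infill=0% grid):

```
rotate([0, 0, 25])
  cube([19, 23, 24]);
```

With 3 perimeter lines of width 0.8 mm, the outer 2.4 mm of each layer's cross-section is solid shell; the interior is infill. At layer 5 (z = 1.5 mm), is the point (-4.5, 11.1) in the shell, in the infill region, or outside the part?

shell

At z = 1.5 mm: the 19×23 cube contributes its full rectangle; (whole slice rotated 25° about Z — lengths, areas and connectivity unchanged). Overall, the cross-section is a single solid region. Undo the 25° rotation: the query point maps to (0.613, 11.962) in the un-rotated model frame. The nearest boundary edge runs (0.00, 23.00)→(0.00, 0.00); distance from the point to it = 0.61 mm. The point is inside the cross-section, 0.61 mm from the nearest boundary — within the 2.4 mm shell band (3 × 0.8).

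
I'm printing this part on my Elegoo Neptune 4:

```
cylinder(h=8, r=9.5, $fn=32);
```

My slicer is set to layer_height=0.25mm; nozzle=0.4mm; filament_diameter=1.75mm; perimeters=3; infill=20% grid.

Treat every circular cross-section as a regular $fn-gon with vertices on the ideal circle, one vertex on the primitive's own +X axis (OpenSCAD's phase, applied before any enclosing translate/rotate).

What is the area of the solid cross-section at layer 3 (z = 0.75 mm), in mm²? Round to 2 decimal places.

281.71 mm²

At z = 0.75 mm: the cylinder: section is a regular 32-gon, circumradius r=9.5 (area = (32/2)·9.500²·sin(360°/32) = 281.71 mm²). Overall, the cross-section is a single solid region. Net area = 281.71 mm².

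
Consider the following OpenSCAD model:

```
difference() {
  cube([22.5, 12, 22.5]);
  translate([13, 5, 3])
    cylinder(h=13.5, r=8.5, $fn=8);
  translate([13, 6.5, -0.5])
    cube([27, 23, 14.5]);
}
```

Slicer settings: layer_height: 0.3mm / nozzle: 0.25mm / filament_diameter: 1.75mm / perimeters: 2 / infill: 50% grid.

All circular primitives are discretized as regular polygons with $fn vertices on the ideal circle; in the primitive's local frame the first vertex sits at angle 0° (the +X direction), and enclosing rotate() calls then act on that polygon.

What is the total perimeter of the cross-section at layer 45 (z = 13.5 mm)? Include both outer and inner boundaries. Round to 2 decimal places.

At z = 13.5 mm: the cube is present — its section is the full 22.5×12 rectangle (perimeter 69.00 mm); the r=8.5 cylinder at (13, 5) gives a regular 8-gon of circumradius 8.5 (constant along its height) (perimeter = 2·8·8.500·sin(180°/8) = 52.04 mm); the 27×23 cube at (13, 6.5) contributes its full rectangle (perimeter 100.00 mm); Subtracting the remaining from the first: starting from the 22.5×12 cube, the r=8.5 cylinder at (13, 5) partially overlaps it — only the 171.39 mm² overlap (of its 204.35 mm²) is removed, clipping the outline; the 27×23 cube at (13, 6.5) partially overlaps it — only the 16.16 mm² overlap (of its 621.00 mm²) is removed, clipping the outline — boundary = 60.68 mm. Overall, the cross-section has 2 separate islands. Total boundary length (outer) = 60.68 mm.

60.68 mm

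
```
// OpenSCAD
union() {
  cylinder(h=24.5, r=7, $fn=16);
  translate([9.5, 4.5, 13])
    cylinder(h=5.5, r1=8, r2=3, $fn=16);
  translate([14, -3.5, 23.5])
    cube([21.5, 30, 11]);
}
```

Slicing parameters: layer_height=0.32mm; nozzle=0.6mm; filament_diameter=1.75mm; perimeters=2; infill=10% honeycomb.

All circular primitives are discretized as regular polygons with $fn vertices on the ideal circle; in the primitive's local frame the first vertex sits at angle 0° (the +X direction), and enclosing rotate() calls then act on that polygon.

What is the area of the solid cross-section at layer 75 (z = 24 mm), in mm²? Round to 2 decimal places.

795.01 mm²

At z = 24 mm: the r=7 cylinder gives a regular 16-gon of circumradius 7 (constant along its height) (area = (16/2)·7.000²·sin(360°/16) = 150.01 mm²); the cone at (9.5, 4.5) is absent (z outside [13, 18.5]); the cube at (14, -3.5) (footprint 21.5×30) is included at this height (area 645.00 mm²); Taking the union: the 2 present regions are separate (no shared area or edge), so areas and boundary lengths simply add and each stays a separate island — area = 795.01 mm². Overall, the cross-section has 2 separate islands. Net area = 795.01 mm².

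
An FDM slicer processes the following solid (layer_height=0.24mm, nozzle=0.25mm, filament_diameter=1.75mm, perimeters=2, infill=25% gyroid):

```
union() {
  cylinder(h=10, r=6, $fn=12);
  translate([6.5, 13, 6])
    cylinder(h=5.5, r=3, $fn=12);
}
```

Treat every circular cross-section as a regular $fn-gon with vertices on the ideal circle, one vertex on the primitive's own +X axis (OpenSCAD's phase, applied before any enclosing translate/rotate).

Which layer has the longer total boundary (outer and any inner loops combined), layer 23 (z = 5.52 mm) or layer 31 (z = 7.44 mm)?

layer 31 (z = 7.44 mm)

Layer 23 (z = 5.52): the r=6 cylinder gives a regular 12-gon of circumradius 6 (constant along its height) (perimeter = 2·12·6.000·sin(180°/12) = 37.27 mm); the cylinder at (6.5, 13) is absent (z outside [6, 11.5]); Merging all regions: only the r=6 cylinder is present, so the union is just that shape — boundary = 37.27 mm. So its perimeter = 37.27 mm. Layer 31 (z = 7.44): the r=6 cylinder gives a regular 12-gon of circumradius 6 (constant along its height) (perimeter = 2·12·6.000·sin(180°/12) = 37.27 mm); the r=3 cylinder at (6.5, 13) contributes a regular 12-gon of circumradius 3 (perimeter = 2·12·3.000·sin(180°/12) = 18.63 mm); Merging all regions: the 2 present regions are separate (no shared area or edge), so areas and boundary lengths simply add and each stays a separate island — boundary = 55.90 mm. So its perimeter = 55.90 mm. Layer 31 is larger (55.90 vs 37.27 mm).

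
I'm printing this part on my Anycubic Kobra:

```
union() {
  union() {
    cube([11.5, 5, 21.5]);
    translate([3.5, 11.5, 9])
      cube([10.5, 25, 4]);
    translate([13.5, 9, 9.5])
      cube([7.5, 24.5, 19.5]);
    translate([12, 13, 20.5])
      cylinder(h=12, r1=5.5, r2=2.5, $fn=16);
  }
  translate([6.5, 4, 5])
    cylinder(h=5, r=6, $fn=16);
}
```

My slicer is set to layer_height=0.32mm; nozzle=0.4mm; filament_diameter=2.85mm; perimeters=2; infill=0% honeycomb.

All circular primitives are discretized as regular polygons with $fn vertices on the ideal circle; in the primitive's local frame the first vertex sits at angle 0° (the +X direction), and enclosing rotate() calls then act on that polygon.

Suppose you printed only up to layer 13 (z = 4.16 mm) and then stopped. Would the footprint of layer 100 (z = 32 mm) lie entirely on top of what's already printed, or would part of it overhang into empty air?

part overhangs

Compare the two slices. At z = 4.16: the 11.5×5 cube contributes its full rectangle (area 57.50 mm²); the cube at (3.5, 11.5) is not intersected at this z (z outside [9, 13]); the cube at (13.5, 9) does not reach this height (z outside [9.5, 29]); the cone at (12, 13) is not intersected at this z (z outside [20.5, 32.5]); Merging all regions: only the 11.5×5 cube is present, so the union is just that shape — area = 57.50 mm²; the cylinder at (6.5, 4) is absent (z outside [5, 10]); Taking the union: only the result so far is present, so the union is just that shape — area = 57.50 mm². At z = 32: the cube is not intersected at this z (z outside [0, 21.5]); the cube at (3.5, 11.5) is not intersected at this z (z outside [9, 13]); the cube at (13.5, 9) is not intersected at this z (z outside [9.5, 29]); the cone at (12, 13) contributes a regular 16-gon of circumradius 2.625 (interpolated between r1=5.5 and r2=2.5 at t=0.958) (area = (16/2)·2.625²·sin(360°/16) = 21.10 mm²); Merging all regions: only the cone at (12, 13) is present, so the union is just that shape — area = 21.10 mm²; the cylinder at (6.5, 4) is absent (z outside [5, 10]); Combining (union): only the result so far is present, so the union is just that shape — area = 21.10 mm². Checking containment: at z = 32 the cross-section extends beyond the z = 4.16 cross-section by about 21.10 mm².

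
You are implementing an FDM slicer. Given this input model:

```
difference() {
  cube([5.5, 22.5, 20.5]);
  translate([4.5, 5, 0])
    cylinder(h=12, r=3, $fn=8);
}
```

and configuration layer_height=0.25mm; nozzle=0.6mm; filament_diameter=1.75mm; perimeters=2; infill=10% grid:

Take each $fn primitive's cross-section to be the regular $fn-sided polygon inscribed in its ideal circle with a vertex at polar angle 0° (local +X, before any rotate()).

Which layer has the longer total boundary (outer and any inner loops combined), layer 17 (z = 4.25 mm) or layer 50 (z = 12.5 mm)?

layer 17 (z = 4.25 mm)

Layer 17 (z = 4.25): the cube (footprint 5.5×22.5) is included at this height (perimeter 56.00 mm); the r=3 cylinder at (4.5, 5) contributes a regular 8-gon of circumradius 3 (perimeter = 2·8·3.000·sin(180°/8) = 18.37 mm); Taking the first minus the rest: starting from the 5.5×22.5 cube, the r=3 cylinder at (4.5, 5) partially overlaps it — only the 18.31 mm² overlap (of its 25.46 mm²) is removed, clipping the outline — boundary = 62.18 mm. So its perimeter = 62.18 mm. Layer 50 (z = 12.5): the cube (footprint 5.5×22.5) is included at this height (perimeter 56.00 mm); the cylinder at (4.5, 5) is not intersected at this z (z outside [0, 12]); Taking the first minus the rest: none of the subtracted shapes is present at this height, so the 5.5×22.5 cube is unchanged — boundary = 56.00 mm. So its perimeter = 56.00 mm. Layer 17 is larger (62.18 vs 56.00 mm).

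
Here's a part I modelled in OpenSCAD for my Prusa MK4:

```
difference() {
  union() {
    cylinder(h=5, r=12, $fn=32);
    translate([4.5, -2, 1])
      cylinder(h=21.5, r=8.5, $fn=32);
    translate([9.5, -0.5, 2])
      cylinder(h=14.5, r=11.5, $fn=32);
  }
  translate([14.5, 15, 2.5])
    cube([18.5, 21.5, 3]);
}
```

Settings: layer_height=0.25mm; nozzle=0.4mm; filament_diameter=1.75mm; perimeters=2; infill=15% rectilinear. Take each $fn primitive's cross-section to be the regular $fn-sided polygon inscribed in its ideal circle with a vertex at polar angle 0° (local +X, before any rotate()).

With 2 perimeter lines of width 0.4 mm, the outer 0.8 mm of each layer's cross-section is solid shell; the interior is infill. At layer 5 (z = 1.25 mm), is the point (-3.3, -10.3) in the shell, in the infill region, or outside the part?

infill

At z = 1.25 mm: the r=12 cylinder gives a regular 32-gon of circumradius 12 (constant along its height); the r=8.5 cylinder at (4.5, -2) contributes a regular 32-gon of circumradius 8.5; the cylinder at (9.5, -0.5) is absent (z outside [2, 16.5]); Taking the union: the regions partially overlap (shared area 210.72 mm²), so overlapping operands fuse into one piece — 1 connected region; the cube at (14.5, 15) does not reach this height (z outside [2.5, 5.5]); After the difference (first − rest): none of the subtracted shapes is present at this height, so the result so far is unchanged — 1 connected region. Overall, the cross-section is a single solid region. The nearest boundary edge runs (-2.34, -11.77)→(-4.59, -11.09); distance from the point to it = 1.13 mm. The point is inside the cross-section and 1.13 mm from the nearest boundary — more than the 0.8 mm shell width (2 × 0.4), so it's in the infill interior.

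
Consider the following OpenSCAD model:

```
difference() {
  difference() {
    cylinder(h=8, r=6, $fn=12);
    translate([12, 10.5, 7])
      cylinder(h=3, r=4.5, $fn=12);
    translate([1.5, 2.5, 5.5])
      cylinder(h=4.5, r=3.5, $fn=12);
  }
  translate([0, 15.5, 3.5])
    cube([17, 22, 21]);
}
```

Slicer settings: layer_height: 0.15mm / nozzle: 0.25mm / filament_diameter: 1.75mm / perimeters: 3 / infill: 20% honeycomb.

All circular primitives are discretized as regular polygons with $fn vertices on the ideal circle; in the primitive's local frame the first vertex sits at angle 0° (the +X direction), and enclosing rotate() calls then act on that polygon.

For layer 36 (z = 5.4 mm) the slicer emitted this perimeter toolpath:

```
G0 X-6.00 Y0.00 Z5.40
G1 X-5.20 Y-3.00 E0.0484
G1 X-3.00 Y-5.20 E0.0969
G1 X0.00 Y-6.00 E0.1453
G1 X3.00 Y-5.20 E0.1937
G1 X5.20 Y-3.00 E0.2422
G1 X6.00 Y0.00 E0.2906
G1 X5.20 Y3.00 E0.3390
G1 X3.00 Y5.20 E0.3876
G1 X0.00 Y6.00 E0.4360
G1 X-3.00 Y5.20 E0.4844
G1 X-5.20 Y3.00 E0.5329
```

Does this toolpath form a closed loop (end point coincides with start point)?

Start point (G0): (-6.00, 0.00). End point (last G1): the path does not return to the start — open.

no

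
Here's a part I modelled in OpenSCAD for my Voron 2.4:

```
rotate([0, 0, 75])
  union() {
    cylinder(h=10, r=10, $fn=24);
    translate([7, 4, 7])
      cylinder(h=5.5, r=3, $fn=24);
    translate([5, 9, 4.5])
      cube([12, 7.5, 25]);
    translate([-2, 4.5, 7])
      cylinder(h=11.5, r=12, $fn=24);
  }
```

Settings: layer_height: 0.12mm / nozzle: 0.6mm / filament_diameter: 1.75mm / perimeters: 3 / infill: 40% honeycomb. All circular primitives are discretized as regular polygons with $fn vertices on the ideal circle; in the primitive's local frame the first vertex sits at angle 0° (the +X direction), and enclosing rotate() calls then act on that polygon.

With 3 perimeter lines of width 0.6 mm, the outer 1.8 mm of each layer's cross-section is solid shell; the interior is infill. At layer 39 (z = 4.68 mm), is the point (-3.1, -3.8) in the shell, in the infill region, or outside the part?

At z = 4.68 mm: the r=10 cylinder contributes a regular 24-gon of circumradius 10; the cylinder at (7, 4) does not reach this height (z outside [7, 12.5]); the cube at (5, 9) (footprint 12×7.5) is included at this height; the cylinder at (-2, 4.5) is absent (z outside [7, 18.5]); Combining (union): the 2 present regions are separate (no shared area or edge), so areas and boundary lengths simply add and each stays a separate island — 2 connected regions; (rotated 75° about Z; rotation is an isometry so areas/perimeters/island counts are preserved). Overall, the cross-section has 2 separate islands. Undo the 75° rotation: the query point maps to (-4.473, 2.011) in the un-rotated model frame. The nearest boundary edge runs (-9.66, 2.59)→(-8.66, 5.00); distance from the point to it = 5.01 mm. (Shell/infill is judged within the island containing the point — the largest one.) The point is inside the cross-section and 5.01 mm from the nearest boundary — more than the 1.8 mm shell width (3 × 0.6), so it's in the infill interior.

infill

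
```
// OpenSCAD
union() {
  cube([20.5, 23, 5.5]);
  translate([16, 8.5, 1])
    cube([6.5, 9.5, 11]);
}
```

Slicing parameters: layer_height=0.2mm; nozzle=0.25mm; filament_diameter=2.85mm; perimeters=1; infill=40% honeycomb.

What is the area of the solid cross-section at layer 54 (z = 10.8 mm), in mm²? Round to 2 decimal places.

At z = 10.8 mm: the cube does not reach this height (z outside [0, 5.5]); the 6.5×9.5 cube at (16, 8.5) contributes its full rectangle (area 61.75 mm²); Combining (union): only the 6.5×9.5 cube at (16, 8.5) is present, so the union is just that shape — area = 61.75 mm². Overall, the cross-section is a single solid region. Net area = 61.75 mm².

61.75 mm²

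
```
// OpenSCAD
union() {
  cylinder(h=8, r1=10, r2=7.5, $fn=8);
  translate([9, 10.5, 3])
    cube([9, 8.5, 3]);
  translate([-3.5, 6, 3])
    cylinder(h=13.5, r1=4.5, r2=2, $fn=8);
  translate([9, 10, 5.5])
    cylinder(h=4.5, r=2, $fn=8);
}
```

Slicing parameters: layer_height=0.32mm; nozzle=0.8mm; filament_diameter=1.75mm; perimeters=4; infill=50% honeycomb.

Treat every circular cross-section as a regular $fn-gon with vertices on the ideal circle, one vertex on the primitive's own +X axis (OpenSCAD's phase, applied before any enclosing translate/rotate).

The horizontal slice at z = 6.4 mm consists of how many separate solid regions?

2

At z = 6.4 mm: the cone (r1=10→r2=7.5) has section circumradius 8.000 here — a regular 8-gon; the cube at (9, 10.5) does not reach this height (z outside [3, 6]); the cone at (-3.5, 6): at t=0.252 of its height the radius interpolates to r₁+(r₂−r₁)t = 3.870, giving a regular 8-gon of that circumradius; the cylinder at (9, 10): section is a regular 8-gon, circumradius r=2; Combining (union): the regions partially overlap (shared area 23.77 mm²), so overlapping operands fuse into one piece — 2 connected regions. The result has 2 disconnected regions.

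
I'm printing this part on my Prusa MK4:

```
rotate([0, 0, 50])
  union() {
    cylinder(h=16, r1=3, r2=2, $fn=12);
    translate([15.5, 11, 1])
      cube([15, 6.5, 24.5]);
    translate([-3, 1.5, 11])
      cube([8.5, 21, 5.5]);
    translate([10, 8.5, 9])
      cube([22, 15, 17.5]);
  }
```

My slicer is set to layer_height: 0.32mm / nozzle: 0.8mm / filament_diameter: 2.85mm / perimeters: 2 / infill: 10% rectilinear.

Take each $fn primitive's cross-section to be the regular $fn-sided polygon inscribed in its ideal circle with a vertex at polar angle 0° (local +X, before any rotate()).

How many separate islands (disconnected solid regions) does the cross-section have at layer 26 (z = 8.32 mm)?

At z = 8.32 mm: the cone: at t=0.520 of its height the radius interpolates to r₁+(r₂−r₁)t = 2.480, giving a regular 12-gon of that circumradius; the cube at (15.5, 11) (footprint 15×6.5) is included at this height; the cube at (-3, 1.5) does not reach this height (z outside [11, 16.5]); the cube at (10, 8.5) is absent (z outside [9, 26.5]); Merging all regions: the 2 present regions are separate (no shared area or edge), so areas and boundary lengths simply add and each stays a separate island — 2 connected regions; (whole slice rotated 50° about Z — lengths, areas and connectivity unchanged). Overall, the cross-section has 2 separate islands. Island count = 2.

2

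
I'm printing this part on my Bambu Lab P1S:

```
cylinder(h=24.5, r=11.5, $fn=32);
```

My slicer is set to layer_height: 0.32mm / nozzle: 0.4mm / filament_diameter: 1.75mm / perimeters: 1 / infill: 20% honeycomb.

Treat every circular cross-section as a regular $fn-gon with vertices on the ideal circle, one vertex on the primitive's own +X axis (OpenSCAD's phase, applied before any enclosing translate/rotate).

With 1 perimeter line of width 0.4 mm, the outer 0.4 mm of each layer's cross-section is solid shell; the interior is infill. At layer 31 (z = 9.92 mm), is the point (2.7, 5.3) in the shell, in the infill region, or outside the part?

infill

At z = 9.92 mm: the r=11.5 cylinder gives a regular 32-gon of circumradius 11.5 (constant along its height). Overall, the cross-section is a single solid region. The nearest boundary edge runs (6.39, 9.56)→(4.40, 10.62); distance from the point to it = 5.50 mm. The point is inside the cross-section and 5.50 mm from the nearest boundary — more than the 0.4 mm shell width (1 × 0.4), so it's in the infill interior.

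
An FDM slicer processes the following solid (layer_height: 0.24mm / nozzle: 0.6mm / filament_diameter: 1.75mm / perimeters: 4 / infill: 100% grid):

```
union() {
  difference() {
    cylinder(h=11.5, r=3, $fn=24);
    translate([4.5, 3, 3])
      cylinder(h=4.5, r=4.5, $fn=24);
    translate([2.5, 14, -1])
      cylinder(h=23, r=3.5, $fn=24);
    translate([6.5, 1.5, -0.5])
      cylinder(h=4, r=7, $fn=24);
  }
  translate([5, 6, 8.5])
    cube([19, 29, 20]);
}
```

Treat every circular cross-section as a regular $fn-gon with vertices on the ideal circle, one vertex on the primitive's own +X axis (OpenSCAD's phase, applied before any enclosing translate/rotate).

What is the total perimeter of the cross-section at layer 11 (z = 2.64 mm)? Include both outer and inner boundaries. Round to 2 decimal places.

16.28 mm

At z = 2.64 mm: the cylinder: section is a regular 24-gon, circumradius r=3 (perimeter = 2·24·3.000·sin(180°/24) = 18.80 mm); the cylinder at (4.5, 3) is absent (z outside [3, 7.5]); the r=3.5 cylinder at (2.5, 14) contributes a regular 24-gon of circumradius 3.5 (perimeter = 2·24·3.500·sin(180°/24) = 21.93 mm); the r=7 cylinder at (6.5, 1.5) contributes a regular 24-gon of circumradius 7 (perimeter = 2·24·7.000·sin(180°/24) = 43.86 mm); Subtracting the remaining from the first: starting from the r=3 cylinder, the r=3.5 cylinder at (2.5, 14) misses the remaining region (no effect); the r=7 cylinder at (6.5, 1.5) partially overlaps it — only the 14.39 mm² overlap (of its 152.19 mm²) is removed, clipping the outline — boundary = 16.28 mm; the cube at (5, 6) is absent (z outside [8.5, 28.5]); Taking the union: only the result so far is present, so the union is just that shape — boundary = 16.28 mm. Overall, the cross-section is a single solid region. Total boundary length (outer) = 16.28 mm.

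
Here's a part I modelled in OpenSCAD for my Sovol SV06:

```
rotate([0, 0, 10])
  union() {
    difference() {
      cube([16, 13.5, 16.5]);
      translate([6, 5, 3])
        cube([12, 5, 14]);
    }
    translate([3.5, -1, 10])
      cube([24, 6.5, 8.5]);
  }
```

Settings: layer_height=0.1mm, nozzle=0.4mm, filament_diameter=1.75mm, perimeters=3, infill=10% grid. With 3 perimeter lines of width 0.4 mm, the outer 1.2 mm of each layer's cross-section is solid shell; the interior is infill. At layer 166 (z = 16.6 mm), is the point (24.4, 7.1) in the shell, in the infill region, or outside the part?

infill

At z = 16.6 mm: the cube is not intersected at this z (z outside [0, 16.5]); the cube at (6, 5) is present — its section is the full 12×5 rectangle; Taking the first minus the rest: the first operand is absent here, so nothing remains; the cube at (3.5, -1) is present — its section is the full 24×6.5 rectangle; Combining (union): only the 24×6.5 cube at (3.5, -1) is present, so the union is just that shape — 1 connected region; (rotated 10° about Z; rotation is an isometry so areas/perimeters/island counts are preserved). Overall, the cross-section is a single solid region. Undo the 10° rotation: the query point maps to (25.262, 2.755) in the un-rotated model frame. The nearest boundary edge runs (27.50, -1.00)→(27.50, 5.50); distance from the point to it = 2.24 mm. The point is inside the cross-section and 2.24 mm from the nearest boundary — more than the 1.2 mm shell width (3 × 0.4), so it's in the infill interior.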